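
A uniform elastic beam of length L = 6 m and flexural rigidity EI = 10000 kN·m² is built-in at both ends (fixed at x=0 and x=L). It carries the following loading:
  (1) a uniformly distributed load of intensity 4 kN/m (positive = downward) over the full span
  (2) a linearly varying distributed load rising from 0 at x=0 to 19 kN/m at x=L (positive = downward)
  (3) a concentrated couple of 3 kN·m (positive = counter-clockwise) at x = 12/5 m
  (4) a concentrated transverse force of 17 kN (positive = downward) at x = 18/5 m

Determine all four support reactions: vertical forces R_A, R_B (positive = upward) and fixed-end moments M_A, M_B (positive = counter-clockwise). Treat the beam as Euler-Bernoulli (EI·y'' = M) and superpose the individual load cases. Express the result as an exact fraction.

Load 1 — uniform load w=4 kN/m over full span:
  R_A = wL/2 = 4·6/2 = 12 kN
  M_A = wL²/12 = 4·6²/12 = 12 kN·m
  R_B = wL/2 = 4·6/2 = 12 kN
  M_B = -wL²/12 = -4·6²/12 = -12 kN·m
Load 2 — triangular load w₀=19 kN/m (0→w₀ over full span):
  R_A = 3w₀L/20 = 3·19·6/20 = 171/10 kN
  M_A = w₀L²/30 = 19·6²/30 = 114/5 kN·m
  R_B = 7w₀L/20 = 7·19·6/20 = 399/10 kN
  M_B = -w₀L²/20 = -19·6²/20 = -171/5 kN·m
Load 3 — applied couple M₀=3 kN·m at a=12/5 m (b=L-a=18/5):
  R_A = 6M₀ab/L³ = 6·3·(12/5)·(18/5)/6³ = 18/25 kN
  M_A = M₀b(2a-b)/L² = 3·(18/5)·(2·(12/5)-(18/5))/6² = 9/25 kN·m
  R_B = -6M₀ab/L³ = -6·3·(12/5)·(18/5)/6³ = -18/25 kN
  M_B = M₀a(2b-a)/L² = 3·(12/5)·(2·(18/5)-(12/5))/6² = 24/25 kN·m
Load 4 — point force P=17 kN at a=18/5 m (b=L-a=12/5):
  R_A = Pb²(3a+b)/L³ = 17·(12/5)²·(3·(18/5)+(12/5))/6³ = 748/125 kN
  M_A = Pab²/L² = 17·(18/5)·(12/5)²/6² = 1224/125 kN·m
  R_B = Pa²(a+3b)/L³ = 17·(18/5)²·((18/5)+3·(12/5))/6³ = 1377/125 kN
  M_B = -Pa²b/L² = -17·(18/5)²·(12/5)/6² = -1836/125 kN·m
Superposition: R_A = 8951/250 kN, M_A = 5619/125 kN·m, R_B = 15549/250 kN, M_B = -7491/125 kN·m

R_A = 8951/250 kN, M_A = 5619/125 kN·m, R_B = 15549/250 kN, M_B = -7491/125 kN·m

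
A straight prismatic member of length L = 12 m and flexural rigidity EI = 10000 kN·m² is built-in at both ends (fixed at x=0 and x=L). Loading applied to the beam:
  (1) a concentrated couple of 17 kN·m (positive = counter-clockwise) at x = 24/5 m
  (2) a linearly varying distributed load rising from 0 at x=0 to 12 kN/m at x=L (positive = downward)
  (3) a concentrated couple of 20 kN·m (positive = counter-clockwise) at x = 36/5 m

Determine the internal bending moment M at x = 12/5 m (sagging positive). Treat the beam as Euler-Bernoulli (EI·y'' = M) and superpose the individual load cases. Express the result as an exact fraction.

M(12/5) = -731/125 kN·m

Load 1 — applied couple M₀=17 kN·m at a=24/5 m (b=L-a=36/5):
  M_1 = R_Ax - M_A  [x≤a] with R_A=51/25, M_A=51/25 = (51/25)·(12/5) - (51/25) = 357/125 kN·m
Load 2 — triangular load w₀=12 kN/m (0→w₀ over full span):
  M_2 = 3w₀Lx/20 - w₀L²/30 - w₀x³/(6L) = 3·12·12·(12/5)/20 - 12·12²/30 - 12·(12/5)³/(6·12) = -1008/125 kN·m
Load 3 — applied couple M₀=20 kN·m at a=36/5 m (b=L-a=24/5):
  M_3 = R_Ax - M_A  [x≤a] with R_A=12/5, M_A=32/5 = (12/5)·(12/5) - (32/5) = -16/25 kN·m
Superposition: M = Σ M_i = -731/125 kN·m ≈ -5.848000 kN·m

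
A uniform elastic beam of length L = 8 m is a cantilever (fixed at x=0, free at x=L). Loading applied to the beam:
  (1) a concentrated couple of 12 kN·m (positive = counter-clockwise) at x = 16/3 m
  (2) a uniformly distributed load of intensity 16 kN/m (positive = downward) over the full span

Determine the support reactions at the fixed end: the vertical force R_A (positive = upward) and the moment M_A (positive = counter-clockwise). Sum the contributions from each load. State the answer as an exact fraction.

Load 1 — applied couple M₀=12 kN·m at a=16/3 m (b=L-a=8/3):
  R_A = 0 kN
  M_A = -M₀ = -12 kN·m
Load 2 — uniform load w=16 kN/m over full span:
  R_A = wL = 16·8 = 128 kN
  M_A = wL²/2 = 16·8²/2 = 512 kN·m
Superposition: R_A = 128 kN, M_A = 500 kN·m

R_A = 128 kN, M_A = 500 kN·m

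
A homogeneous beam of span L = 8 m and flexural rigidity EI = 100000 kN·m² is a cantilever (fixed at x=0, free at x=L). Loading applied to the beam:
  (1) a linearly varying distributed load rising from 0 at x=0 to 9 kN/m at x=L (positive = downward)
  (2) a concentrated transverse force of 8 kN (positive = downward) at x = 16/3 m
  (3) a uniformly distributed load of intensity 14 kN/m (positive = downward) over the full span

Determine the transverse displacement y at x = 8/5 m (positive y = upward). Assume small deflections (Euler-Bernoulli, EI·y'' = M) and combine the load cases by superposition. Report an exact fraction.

y(8/5) = -1129744/146484375 m

Load 1 — triangular load w₀=9 kN/m (0→w₀ over full span):
  y_1 = (w₀Lx³/12-w₀L²x²/6-w₀x⁵/(120L))/EI = (9·8·(8/5)³/12-9·8²·(8/5)²/6-9·(8/5)⁵/(120·8))/100000 = -108048/48828125 m
Load 2 — point force P=8 kN at a=16/3 m (b=L-a=8/3):
  y_2 = -Px²(3a-x)/(6EI)  [x≤a] = -8·(8/5)²·(3·(16/3)-(8/5))/(6·100000) = -192/390625 m
Load 3 — uniform load w=14 kN/m over full span:
  y_3 = -wx²(x²-4Lx+6L²)/(24EI) = -14·(8/5)²·((8/5)²-4·8·(8/5)+6·8²)/(24·100000) = -29344/5859375 m
Superposition: y = Σ y_i = -1129744/146484375 m ≈ -0.007712 m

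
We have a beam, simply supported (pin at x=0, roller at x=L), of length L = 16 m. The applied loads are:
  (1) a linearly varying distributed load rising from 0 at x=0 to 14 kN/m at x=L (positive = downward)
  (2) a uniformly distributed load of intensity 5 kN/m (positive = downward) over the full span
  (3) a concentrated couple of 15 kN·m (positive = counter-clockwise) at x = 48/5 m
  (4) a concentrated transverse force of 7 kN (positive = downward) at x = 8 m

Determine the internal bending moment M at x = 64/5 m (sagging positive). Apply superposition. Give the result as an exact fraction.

Load 1 — triangular load w₀=14 kN/m (0→w₀ over full span):
  M_1 = w₀Lx/6 - w₀x³/(6L) = 14·16·(64/5)/6 - 14·(64/5)³/(6·16) = 21504/125 kN·m
Load 2 — uniform load w=5 kN/m over full span:
  M_2 = wx(L-x)/2 = 5·(64/5)·(16-(64/5))/2 = 512/5 kN·m
Load 3 — applied couple M₀=15 kN·m at a=48/5 m (b=L-a=32/5):
  M_3 = M₀x/L - M₀  [x>a] = 15·(64/5)/16 - 15 = -3 kN·m
Load 4 — point force P=7 kN at a=8 m (b=L-a=8):
  M_4 = Pa(L-x)/L  [x>a] = 7·8·(16-(64/5))/16 = 56/5 kN·m
Superposition: M = Σ M_i = 35329/125 kN·m ≈ 282.632000 kN·m

M(64/5) = 35329/125 kN·m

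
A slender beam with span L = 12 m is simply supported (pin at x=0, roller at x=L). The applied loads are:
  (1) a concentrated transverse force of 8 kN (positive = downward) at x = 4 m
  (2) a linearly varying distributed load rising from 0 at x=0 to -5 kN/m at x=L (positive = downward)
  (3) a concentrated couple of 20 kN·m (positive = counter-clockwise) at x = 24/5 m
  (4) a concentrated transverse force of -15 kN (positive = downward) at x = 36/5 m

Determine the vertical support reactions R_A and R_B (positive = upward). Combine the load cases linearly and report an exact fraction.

Load 1 — point force P=8 kN at a=4 m (b=L-a=8):
  R_A = Pb/L = 8·8/12 = 16/3 kN
  R_B = Pa/L = 8·4/12 = 8/3 kN
Load 2 — triangular load w₀=-5 kN/m (0→w₀ over full span):
  R_A = w₀L/6 = (-5)·12/6 = -10 kN
  R_B = w₀L/3 = (-5)·12/3 = -20 kN
Load 3 — applied couple M₀=20 kN·m at a=24/5 m (b=L-a=36/5):
  R_A = M₀/L = 20/12 = 5/3 kN
  R_B = -M₀/L = -20/12 = -5/3 kN
Load 4 — point force P=-15 kN at a=36/5 m (b=L-a=24/5):
  R_A = Pb/L = (-15)·(24/5)/12 = -6 kN
  R_B = Pa/L = (-15)·(36/5)/12 = -9 kN
Superposition: R_A = -9 kN, R_B = -28 kN

R_A = -9 kN, R_B = -28 kN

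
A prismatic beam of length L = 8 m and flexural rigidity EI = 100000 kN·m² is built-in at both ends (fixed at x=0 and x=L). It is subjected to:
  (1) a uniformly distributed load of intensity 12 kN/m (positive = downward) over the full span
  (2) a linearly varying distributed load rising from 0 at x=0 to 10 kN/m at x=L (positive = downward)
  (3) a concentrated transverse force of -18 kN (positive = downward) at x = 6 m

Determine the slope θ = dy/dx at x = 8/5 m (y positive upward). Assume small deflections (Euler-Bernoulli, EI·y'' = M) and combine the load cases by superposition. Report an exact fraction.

θ(8/5) = -229/375000 rad

Load 1 — uniform load w=12 kN/m over full span:
  θ_1 = -wx(L-x)(L-2x)/(12EI) = -12·(8/5)·(8-(8/5))·(8-2·(8/5))/(12·100000) = -192/390625 rad
Load 2 — triangular load w₀=10 kN/m (0→w₀ over full span):
  θ_2 = -w₀(2x(L-x)(L-2x)(x+2L)+x²(L-x)²)/(120LEI) = -10·(2·(8/5)·(8-(8/5))·(8-2·(8/5))·((8/5)+2·8)+(8/5)²·(8-(8/5))²)/(120·8·100000) = -224/1171875 rad
Load 3 — point force P=-18 kN at a=6 m (b=L-a=2):
  θ_3 = -Pb²x(2aL-(3a+b)x)/(2L³EI)  [x≤a] = -(-18)·2²·(8/5)·(2·6·8-(3·6+2)·(8/5))/(2·8³·100000) = 9/125000 rad
Superposition: θ = Σ θ_i = -229/375000 rad ≈ -0.000611 rad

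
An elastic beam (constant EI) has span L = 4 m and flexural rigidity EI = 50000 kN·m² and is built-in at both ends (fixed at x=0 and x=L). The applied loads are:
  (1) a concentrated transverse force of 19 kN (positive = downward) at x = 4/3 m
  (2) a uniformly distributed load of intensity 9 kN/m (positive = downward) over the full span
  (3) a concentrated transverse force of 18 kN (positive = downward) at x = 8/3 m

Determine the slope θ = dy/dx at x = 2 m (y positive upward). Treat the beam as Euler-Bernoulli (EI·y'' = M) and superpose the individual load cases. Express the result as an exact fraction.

Load 1 — point force P=19 kN at a=4/3 m (b=L-a=8/3):
  θ_1 = Pa²(L-x)(2bL-(3b+a)(L-x))/(2L³EI)  [x>a] = 19·(4/3)²·(4-2)·(2·(8/3)·4-(3·(8/3)+(4/3))·(4-2))/(2·4³·50000) = 19/675000 rad
Load 2 — uniform load w=9 kN/m over full span:
  θ_2 = -wx(L-x)(L-2x)/(12EI) = -9·2·(4-2)·(4-2·2)/(12·50000) = 0 rad
Load 3 — point force P=18 kN at a=8/3 m (b=L-a=4/3):
  θ_3 = -Pb²x(2aL-(3a+b)x)/(2L³EI)  [x≤a] = -18·(4/3)²·2·(2·(8/3)·4-(3·(8/3)+(4/3))·2)/(2·4³·50000) = -1/37500 rad
Superposition: θ = Σ θ_i = 1/675000 rad ≈ 0.000001 rad

θ(2) = 1/675000 rad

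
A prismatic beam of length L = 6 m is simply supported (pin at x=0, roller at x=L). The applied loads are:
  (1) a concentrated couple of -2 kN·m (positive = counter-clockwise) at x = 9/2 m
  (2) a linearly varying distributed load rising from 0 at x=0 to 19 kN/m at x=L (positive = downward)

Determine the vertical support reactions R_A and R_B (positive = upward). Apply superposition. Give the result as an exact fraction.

Load 1 — applied couple M₀=-2 kN·m at a=9/2 m (b=L-a=3/2):
  R_A = M₀/L = (-2)/6 = -1/3 kN
  R_B = -M₀/L = -(-2)/6 = 1/3 kN
Load 2 — triangular load w₀=19 kN/m (0→w₀ over full span):
  R_A = w₀L/6 = 19·6/6 = 19 kN
  R_B = w₀L/3 = 19·6/3 = 38 kN
Superposition: R_A = 56/3 kN, R_B = 115/3 kN

R_A = 56/3 kN, R_B = 115/3 kN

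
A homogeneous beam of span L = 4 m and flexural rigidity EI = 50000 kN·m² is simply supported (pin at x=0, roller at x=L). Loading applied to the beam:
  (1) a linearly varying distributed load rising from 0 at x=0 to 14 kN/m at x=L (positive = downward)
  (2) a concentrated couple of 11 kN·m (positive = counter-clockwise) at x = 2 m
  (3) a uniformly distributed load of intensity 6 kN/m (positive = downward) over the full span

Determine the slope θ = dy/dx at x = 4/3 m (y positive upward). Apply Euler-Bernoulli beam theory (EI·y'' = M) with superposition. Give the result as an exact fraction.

θ(4/3) = -40531/121500000 rad

Load 1 — triangular load w₀=14 kN/m (0→w₀ over full span):
  θ_1 = -w₀(7L⁴-30L²x²+15x⁴)/(360LEI) = -14·(7·4⁴-30·4²·(4/3)²+15·(4/3)⁴)/(360·4·50000) = -728/3796875 rad
Load 2 — applied couple M₀=11 kN·m at a=2 m (b=L-a=2):
  θ_2 = (M₀x²/(2L)+C₁)/EI  [x≤a] with C₁=M₀(3b²-L²)/(6L)=-11/6 = (11·(4/3)²/(2·4)+(-11/6))/50000 = 11/900000 rad
Load 3 — uniform load w=6 kN/m over full span:
  θ_3 = -w(L³-6Lx²+4x³)/(24EI) = -6·(4³-6·4·(4/3)²+4·(4/3)³)/(24·50000) = -13/84375 rad
Superposition: θ = Σ θ_i = -40531/121500000 rad ≈ -0.000334 rad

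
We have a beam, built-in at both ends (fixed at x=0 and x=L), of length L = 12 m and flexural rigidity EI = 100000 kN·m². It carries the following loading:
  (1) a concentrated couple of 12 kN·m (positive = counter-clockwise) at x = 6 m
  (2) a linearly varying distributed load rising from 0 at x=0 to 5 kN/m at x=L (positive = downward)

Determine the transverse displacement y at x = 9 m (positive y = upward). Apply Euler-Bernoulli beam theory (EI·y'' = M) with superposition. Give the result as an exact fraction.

y(9) = -2457/3200000 m

Load 1 — applied couple M₀=12 kN·m at a=6 m (b=L-a=6):
  y_1 = (R_Ax³/6 - M_Ax²/2 - M₀(x-a)²/2)/EI  [x>a] with R_A=3/2, M_A=3 = ((3/2)·9³/6 - 3·9²/2 - 12·(9-6)²/2)/100000 = 27/400000 m
Load 2 — triangular load w₀=5 kN/m (0→w₀ over full span):
  y_2 = -w₀x²(L-x)²(x+2L)/(120LEI) = -5·9²·(12-9)²·(9+2·12)/(120·12·100000) = -2673/3200000 m
Superposition: y = Σ y_i = -2457/3200000 m ≈ -0.000768 m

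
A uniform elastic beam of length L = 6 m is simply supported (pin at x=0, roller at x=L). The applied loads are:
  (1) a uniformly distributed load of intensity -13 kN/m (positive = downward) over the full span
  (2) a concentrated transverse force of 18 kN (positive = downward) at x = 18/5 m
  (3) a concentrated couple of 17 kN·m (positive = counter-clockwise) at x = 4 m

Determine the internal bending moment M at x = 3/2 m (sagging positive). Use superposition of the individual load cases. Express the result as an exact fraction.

Load 1 — uniform load w=-13 kN/m over full span:
  M_1 = wx(L-x)/2 = (-13)·(3/2)·(6-(3/2))/2 = -351/8 kN·m
Load 2 — point force P=18 kN at a=18/5 m (b=L-a=12/5):
  M_2 = Pbx/L  [x≤a] = 18·(12/5)·(3/2)/6 = 54/5 kN·m
Load 3 — applied couple M₀=17 kN·m at a=4 m (b=L-a=2):
  M_3 = M₀x/L  [x≤a] = 17·(3/2)/6 = 17/4 kN·m
Superposition: M = Σ M_i = -1153/40 kN·m ≈ -28.825000 kN·m

M(3/2) = -1153/40 kN·m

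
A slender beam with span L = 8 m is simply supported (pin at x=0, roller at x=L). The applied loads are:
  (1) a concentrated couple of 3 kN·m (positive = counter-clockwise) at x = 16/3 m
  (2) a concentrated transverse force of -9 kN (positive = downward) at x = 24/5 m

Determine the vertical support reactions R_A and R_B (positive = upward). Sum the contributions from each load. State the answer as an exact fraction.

Load 1 — applied couple M₀=3 kN·m at a=16/3 m (b=L-a=8/3):
  R_A = M₀/L = 3/8 kN
  R_B = -M₀/L = -3/8 kN
Load 2 — point force P=-9 kN at a=24/5 m (b=L-a=16/5):
  R_A = Pb/L = (-9)·(16/5)/8 = -18/5 kN
  R_B = Pa/L = (-9)·(24/5)/8 = -27/5 kN
Superposition: R_A = -129/40 kN, R_B = -231/40 kN

R_A = -129/40 kN, R_B = -231/40 kN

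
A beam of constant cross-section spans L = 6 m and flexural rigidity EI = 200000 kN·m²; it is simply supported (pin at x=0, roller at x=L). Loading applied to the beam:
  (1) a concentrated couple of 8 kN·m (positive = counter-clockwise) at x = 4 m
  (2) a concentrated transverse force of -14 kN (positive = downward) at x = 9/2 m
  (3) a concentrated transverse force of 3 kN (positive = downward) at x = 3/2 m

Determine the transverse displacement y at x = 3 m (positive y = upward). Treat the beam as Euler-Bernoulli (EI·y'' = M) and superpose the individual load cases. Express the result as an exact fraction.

y(3) = 769/6400000 m

Load 1 — applied couple M₀=8 kN·m at a=4 m (b=L-a=2):
  y_1 = (M₀x³/(6L)+C₁x)/EI  [x≤a] with C₁=M₀(3b²-L²)/(6L)=-16/3 = (8·3³/(6·6)+(-16/3)·3)/200000 = -1/20000 m
Load 2 — point force P=-14 kN at a=9/2 m (b=L-a=3/2):
  y_2 = -Pbx(L²-b²-x²)/(6LEI)  [x≤a] = -(-14)·(3/2)·3·(6²-(3/2)²-3²)/(6·6·200000) = 693/3200000 m
Load 3 — point force P=3 kN at a=3/2 m (b=L-a=9/2):
  y_3 = -Pa(L-x)(2Lx-a²-x²)/(6LEI)  [x>a] = -3·(3/2)·(6-3)·(2·6·3-(3/2)²-3²)/(6·6·200000) = -297/6400000 m
Superposition: y = Σ y_i = 769/6400000 m ≈ 0.000120 m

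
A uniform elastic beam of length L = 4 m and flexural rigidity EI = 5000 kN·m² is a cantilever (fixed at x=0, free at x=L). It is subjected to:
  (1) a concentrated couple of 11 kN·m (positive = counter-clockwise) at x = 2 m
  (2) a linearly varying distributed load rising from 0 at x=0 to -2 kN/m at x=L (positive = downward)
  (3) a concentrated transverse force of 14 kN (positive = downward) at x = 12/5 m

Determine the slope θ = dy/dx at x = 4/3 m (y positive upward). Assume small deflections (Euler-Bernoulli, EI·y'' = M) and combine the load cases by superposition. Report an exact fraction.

Load 1 — applied couple M₀=11 kN·m at a=2 m (b=L-a=2):
  θ_1 = M₀x/EI  [x≤a] = 11·(4/3)/5000 = 11/3750 rad
Load 2 — triangular load w₀=-2 kN/m (0→w₀ over full span):
  θ_2 = (w₀Lx²/4-w₀L²x/3-w₀x⁴/(24L))/EI = ((-2)·4·(4/3)²/4-(-2)·4²·(4/3)/3-(-2)·(4/3)⁴/(24·4))/5000 = 326/151875 rad
Load 3 — point force P=14 kN at a=12/5 m (b=L-a=8/5):
  θ_3 = -Px(2a-x)/(2EI)  [x≤a] = -14·(4/3)·(2·(12/5)-(4/3))/(2·5000) = -182/28125 rad
Superposition: θ = Σ θ_i = -2113/1518750 rad ≈ -0.001391 rad

θ(4/3) = -2113/1518750 rad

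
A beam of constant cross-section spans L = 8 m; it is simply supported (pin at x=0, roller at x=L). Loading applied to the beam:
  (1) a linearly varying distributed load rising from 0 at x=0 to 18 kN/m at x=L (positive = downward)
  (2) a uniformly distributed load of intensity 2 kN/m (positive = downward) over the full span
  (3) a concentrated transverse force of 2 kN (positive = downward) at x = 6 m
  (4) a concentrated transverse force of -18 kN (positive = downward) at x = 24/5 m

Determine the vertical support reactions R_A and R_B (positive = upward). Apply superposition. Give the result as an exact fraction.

R_A = 253/10 kN, R_B = 467/10 kN

Load 1 — triangular load w₀=18 kN/m (0→w₀ over full span):
  R_A = w₀L/6 = 18·8/6 = 24 kN
  R_B = w₀L/3 = 18·8/3 = 48 kN
Load 2 — uniform load w=2 kN/m over full span:
  R_A = wL/2 = 2·8/2 = 8 kN
  R_B = wL/2 = 2·8/2 = 8 kN
Load 3 — point force P=2 kN at a=6 m (b=L-a=2):
  R_A = Pb/L = 2·2/8 = 1/2 kN
  R_B = Pa/L = 2·6/8 = 3/2 kN
Load 4 — point force P=-18 kN at a=24/5 m (b=L-a=16/5):
  R_A = Pb/L = (-18)·(16/5)/8 = -36/5 kN
  R_B = Pa/L = (-18)·(24/5)/8 = -54/5 kN
Superposition: R_A = 253/10 kN, R_B = 467/10 kN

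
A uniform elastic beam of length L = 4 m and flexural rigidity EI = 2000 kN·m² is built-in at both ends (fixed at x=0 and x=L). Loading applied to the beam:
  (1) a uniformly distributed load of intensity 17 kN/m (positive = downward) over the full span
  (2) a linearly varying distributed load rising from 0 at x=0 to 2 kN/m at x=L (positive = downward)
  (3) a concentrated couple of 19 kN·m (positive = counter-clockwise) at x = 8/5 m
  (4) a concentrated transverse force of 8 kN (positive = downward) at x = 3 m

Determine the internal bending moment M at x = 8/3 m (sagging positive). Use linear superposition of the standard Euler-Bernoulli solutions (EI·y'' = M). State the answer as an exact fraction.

Load 1 — uniform load w=17 kN/m over full span:
  M_1 = wLx/2 - wL²/12 - wx²/2 = 17·4·(8/3)/2 - 17·4²/12 - 17·(8/3)²/2 = 68/9 kN·m
Load 2 — triangular load w₀=2 kN/m (0→w₀ over full span):
  M_2 = 3w₀Lx/20 - w₀L²/30 - w₀x³/(6L) = 3·2·4·(8/3)/20 - 2·4²/30 - 2·(8/3)³/(6·4) = 224/405 kN·m
Load 3 — applied couple M₀=19 kN·m at a=8/5 m (b=L-a=12/5):
  M_3 = R_Ax - M_A - M₀  [x>a] with R_A=171/25, M_A=57/25 = (171/25)·(8/3) - (57/25) - 19 = -76/25 kN·m
Load 4 — point force P=8 kN at a=3 m (b=L-a=1):
  M_4 = Pb²(3a+b)x/L³ - Pab²/L²  [x≤a] = 8·1²·(3·3+1)·(8/3)/4³ - 8·3·1²/4² = 11/6 kN·m
Superposition: M = Σ M_i = 27953/4050 kN·m ≈ 6.901975 kN·m

M(8/3) = 27953/4050 kN·m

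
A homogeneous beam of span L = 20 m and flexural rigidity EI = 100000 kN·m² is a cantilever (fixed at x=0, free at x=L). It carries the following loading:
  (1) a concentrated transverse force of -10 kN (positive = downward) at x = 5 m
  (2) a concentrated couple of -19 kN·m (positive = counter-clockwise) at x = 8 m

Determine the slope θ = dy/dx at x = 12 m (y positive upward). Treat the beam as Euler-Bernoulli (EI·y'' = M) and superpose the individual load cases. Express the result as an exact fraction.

θ(12) = -27/100000 rad

Load 1 — point force P=-10 kN at a=5 m (b=L-a=15):
  θ_1 = -Pa²/(2EI)  [x>a] = -(-10)·5²/(2·100000) = 1/800 rad
Load 2 — applied couple M₀=-19 kN·m at a=8 m (b=L-a=12):
  θ_2 = M₀a/EI  [x>a] = (-19)·8/100000 = -19/12500 rad
Superposition: θ = Σ θ_i = -27/100000 rad ≈ -0.000270 rad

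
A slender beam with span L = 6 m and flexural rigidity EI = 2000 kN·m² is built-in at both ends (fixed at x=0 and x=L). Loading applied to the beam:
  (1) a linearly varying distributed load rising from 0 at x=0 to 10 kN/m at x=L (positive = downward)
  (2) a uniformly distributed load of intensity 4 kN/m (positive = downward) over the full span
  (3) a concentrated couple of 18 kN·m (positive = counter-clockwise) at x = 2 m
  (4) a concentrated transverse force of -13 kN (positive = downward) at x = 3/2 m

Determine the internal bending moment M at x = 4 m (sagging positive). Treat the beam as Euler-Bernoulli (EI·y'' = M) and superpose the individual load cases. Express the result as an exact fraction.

Load 1 — triangular load w₀=10 kN/m (0→w₀ over full span):
  M_1 = 3w₀Lx/20 - w₀L²/30 - w₀x³/(6L) = 3·10·6·4/20 - 10·6²/30 - 10·4³/(6·6) = 56/9 kN·m
Load 2 — uniform load w=4 kN/m over full span:
  M_2 = wLx/2 - wL²/12 - wx²/2 = 4·6·4/2 - 4·6²/12 - 4·4²/2 = 4 kN·m
Load 3 — applied couple M₀=18 kN·m at a=2 m (b=L-a=4):
  M_3 = R_Ax - M_A - M₀  [x>a] with R_A=4, M_A=0 = 4·4 - 0 - 18 = -2 kN·m
Load 4 — point force P=-13 kN at a=3/2 m (b=L-a=9/2):
  M_4 = Pa²(a+3b)(L-x)/L³ - Pa²b/L²  [x>a] = (-13)·(3/2)²·((3/2)+3·(9/2))·(6-4)/6³ - (-13)·(3/2)²·(9/2)/6² = -13/32 kN·m
Superposition: M = Σ M_i = 2251/288 kN·m ≈ 7.815972 kN·m

M(4) = 2251/288 kN·m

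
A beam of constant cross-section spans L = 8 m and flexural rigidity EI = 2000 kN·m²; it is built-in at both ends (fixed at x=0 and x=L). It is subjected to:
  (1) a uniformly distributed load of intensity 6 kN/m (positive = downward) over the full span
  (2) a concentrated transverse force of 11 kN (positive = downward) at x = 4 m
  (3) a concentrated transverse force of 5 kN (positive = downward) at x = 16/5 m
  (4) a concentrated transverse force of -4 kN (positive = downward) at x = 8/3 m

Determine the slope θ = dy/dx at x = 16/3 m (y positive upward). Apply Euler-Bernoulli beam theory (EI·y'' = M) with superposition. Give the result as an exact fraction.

θ(16/3) = 22849/1518750 rad

Load 1 — uniform load w=6 kN/m over full span:
  θ_1 = -wx(L-x)(L-2x)/(12EI) = -6·(16/3)·(8-(16/3))·(8-2·(16/3))/(12·2000) = 32/3375 rad
Load 2 — point force P=11 kN at a=4 m (b=L-a=4):
  θ_2 = Pa²(L-x)(2bL-(3b+a)(L-x))/(2L³EI)  [x>a] = 11·4²·(8-(16/3))·(2·4·8-(3·4+4)·(8-(16/3)))/(2·8³·2000) = 11/2250 rad
Load 3 — point force P=5 kN at a=16/5 m (b=L-a=24/5):
  θ_3 = Pa²(L-x)(2bL-(3b+a)(L-x))/(2L³EI)  [x>a] = 5·(16/5)²·(8-(16/3))·(2·(24/5)·8-(3·(24/5)+(16/5))·(8-(16/3)))/(2·8³·2000) = 56/28125 rad
Load 4 — point force P=-4 kN at a=8/3 m (b=L-a=16/3):
  θ_4 = Pa²(L-x)(2bL-(3b+a)(L-x))/(2L³EI)  [x>a] = (-4)·(8/3)²·(8-(16/3))·(2·(16/3)·8-(3·(16/3)+(8/3))·(8-(16/3)))/(2·8³·2000) = -8/6075 rad
Superposition: θ = Σ θ_i = 22849/1518750 rad ≈ 0.015045 rad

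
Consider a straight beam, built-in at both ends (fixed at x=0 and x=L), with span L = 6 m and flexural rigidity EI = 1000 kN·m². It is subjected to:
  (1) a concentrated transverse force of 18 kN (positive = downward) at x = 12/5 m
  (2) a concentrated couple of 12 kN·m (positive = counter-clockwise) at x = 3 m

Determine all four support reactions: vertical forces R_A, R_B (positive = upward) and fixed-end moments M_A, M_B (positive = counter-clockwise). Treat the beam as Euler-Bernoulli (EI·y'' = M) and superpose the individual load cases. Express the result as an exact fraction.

Load 1 — point force P=18 kN at a=12/5 m (b=L-a=18/5):
  R_A = Pb²(3a+b)/L³ = 18·(18/5)²·(3·(12/5)+(18/5))/6³ = 1458/125 kN
  M_A = Pab²/L² = 18·(12/5)·(18/5)²/6² = 1944/125 kN·m
  R_B = Pa²(a+3b)/L³ = 18·(12/5)²·((12/5)+3·(18/5))/6³ = 792/125 kN
  M_B = -Pa²b/L² = -18·(12/5)²·(18/5)/6² = -1296/125 kN·m
Load 2 — applied couple M₀=12 kN·m at a=3 m (b=L-a=3):
  R_A = 6M₀ab/L³ = 6·12·3·3/6³ = 3 kN
  M_A = M₀b(2a-b)/L² = 12·3·(2·3-3)/6² = 3 kN·m
  R_B = -6M₀ab/L³ = -6·12·3·3/6³ = -3 kN
  M_B = M₀a(2b-a)/L² = 12·3·(2·3-3)/6² = 3 kN·m
Superposition: R_A = 1833/125 kN, M_A = 2319/125 kN·m, R_B = 417/125 kN, M_B = -921/125 kN·m

R_A = 1833/125 kN, M_A = 2319/125 kN·m, R_B = 417/125 kN, M_B = -921/125 kN·m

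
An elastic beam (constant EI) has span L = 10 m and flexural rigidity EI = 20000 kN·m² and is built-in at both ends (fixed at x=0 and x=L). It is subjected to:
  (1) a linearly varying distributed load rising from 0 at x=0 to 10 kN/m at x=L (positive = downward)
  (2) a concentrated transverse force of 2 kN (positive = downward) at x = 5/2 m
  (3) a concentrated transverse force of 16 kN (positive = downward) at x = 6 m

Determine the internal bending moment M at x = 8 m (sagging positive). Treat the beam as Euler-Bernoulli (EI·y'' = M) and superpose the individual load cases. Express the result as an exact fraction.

M(8) = -7699/6000 kN·m

Load 1 — triangular load w₀=10 kN/m (0→w₀ over full span):
  M_1 = 3w₀Lx/20 - w₀L²/30 - w₀x³/(6L) = 3·10·10·8/20 - 10·10²/30 - 10·8³/(6·10) = 4/3 kN·m
Load 2 — point force P=2 kN at a=5/2 m (b=L-a=15/2):
  M_2 = Pa²(a+3b)(L-x)/L³ - Pa²b/L²  [x>a] = 2·(5/2)²·((5/2)+3·(15/2))·(10-8)/10³ - 2·(5/2)²·(15/2)/10² = -5/16 kN·m
Load 3 — point force P=16 kN at a=6 m (b=L-a=4):
  M_3 = Pa²(a+3b)(L-x)/L³ - Pa²b/L²  [x>a] = 16·6²·(6+3·4)·(10-8)/10³ - 16·6²·4/10² = -288/125 kN·m
Superposition: M = Σ M_i = -7699/6000 kN·m ≈ -1.283167 kN·m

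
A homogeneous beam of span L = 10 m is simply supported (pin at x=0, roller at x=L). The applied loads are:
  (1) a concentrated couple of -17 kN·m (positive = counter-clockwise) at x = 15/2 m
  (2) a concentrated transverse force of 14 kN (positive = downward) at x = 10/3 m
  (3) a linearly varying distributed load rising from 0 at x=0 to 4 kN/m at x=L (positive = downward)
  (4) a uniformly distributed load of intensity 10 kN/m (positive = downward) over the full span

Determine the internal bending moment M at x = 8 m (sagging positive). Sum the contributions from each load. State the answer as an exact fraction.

M(8) = 1679/15 kN·m

Load 1 — applied couple M₀=-17 kN·m at a=15/2 m (b=L-a=5/2):
  M_1 = M₀x/L - M₀  [x>a] = (-17)·8/10 - (-17) = 17/5 kN·m
Load 2 — point force P=14 kN at a=10/3 m (b=L-a=20/3):
  M_2 = Pa(L-x)/L  [x>a] = 14·(10/3)·(10-8)/10 = 28/3 kN·m
Load 3 — triangular load w₀=4 kN/m (0→w₀ over full span):
  M_3 = w₀Lx/6 - w₀x³/(6L) = 4·10·8/6 - 4·8³/(6·10) = 96/5 kN·m
Load 4 — uniform load w=10 kN/m over full span:
  M_4 = wx(L-x)/2 = 10·8·(10-8)/2 = 80 kN·m
Superposition: M = Σ M_i = 1679/15 kN·m ≈ 111.933333 kN·m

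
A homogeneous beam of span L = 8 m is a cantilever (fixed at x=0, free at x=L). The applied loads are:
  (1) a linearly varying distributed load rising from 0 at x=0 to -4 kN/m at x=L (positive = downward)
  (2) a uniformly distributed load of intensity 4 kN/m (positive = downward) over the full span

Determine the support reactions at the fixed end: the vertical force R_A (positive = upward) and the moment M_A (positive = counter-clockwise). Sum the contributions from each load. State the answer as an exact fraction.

Load 1 — triangular load w₀=-4 kN/m (0→w₀ over full span):
  R_A = w₀L/2 = (-4)·8/2 = -16 kN
  M_A = w₀L²/3 = (-4)·8²/3 = -256/3 kN·m
Load 2 — uniform load w=4 kN/m over full span:
  R_A = wL = 4·8 = 32 kN
  M_A = wL²/2 = 4·8²/2 = 128 kN·m
Superposition: R_A = 16 kN, M_A = 128/3 kN·m

R_A = 16 kN, M_A = 128/3 kN·m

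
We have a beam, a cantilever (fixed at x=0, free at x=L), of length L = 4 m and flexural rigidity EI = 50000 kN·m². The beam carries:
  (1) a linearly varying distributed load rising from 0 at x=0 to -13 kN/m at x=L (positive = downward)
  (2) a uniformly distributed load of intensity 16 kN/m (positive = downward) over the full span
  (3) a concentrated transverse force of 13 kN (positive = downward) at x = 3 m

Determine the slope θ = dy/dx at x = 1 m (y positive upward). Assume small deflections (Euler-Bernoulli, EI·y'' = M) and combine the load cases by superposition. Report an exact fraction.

θ(1) = -7171/4800000 rad

Load 1 — triangular load w₀=-13 kN/m (0→w₀ over full span):
  θ_1 = (w₀Lx²/4-w₀L²x/3-w₀x⁴/(24L))/EI = ((-13)·4·1²/4-(-13)·4²·1/3-(-13)·1⁴/(24·4))/50000 = 1807/1600000 rad
Load 2 — uniform load w=16 kN/m over full span:
  θ_2 = -wx(x²-3Lx+3L²)/(6EI) = -16·1·(1²-3·4·1+3·4²)/(6·50000) = -37/18750 rad
Load 3 — point force P=13 kN at a=3 m (b=L-a=1):
  θ_3 = -Px(2a-x)/(2EI)  [x≤a] = -13·1·(2·3-1)/(2·50000) = -13/20000 rad
Superposition: θ = Σ θ_i = -7171/4800000 rad ≈ -0.001494 rad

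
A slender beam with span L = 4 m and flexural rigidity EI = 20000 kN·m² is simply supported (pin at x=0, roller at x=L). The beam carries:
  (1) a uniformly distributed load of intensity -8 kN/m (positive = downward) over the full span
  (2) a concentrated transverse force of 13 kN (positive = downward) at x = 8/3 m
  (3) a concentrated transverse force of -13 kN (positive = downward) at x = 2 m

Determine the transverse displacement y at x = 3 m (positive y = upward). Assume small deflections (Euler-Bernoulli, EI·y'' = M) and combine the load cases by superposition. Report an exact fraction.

y(3) = 253/259200 m

Load 1 — uniform load w=-8 kN/m over full span:
  y_1 = -wx(L³-2Lx²+x³)/(24EI) = -(-8)·3·(4³-2·4·3²+3³)/(24·20000) = 19/20000 m
Load 2 — point force P=13 kN at a=8/3 m (b=L-a=4/3):
  y_2 = -Pa(L-x)(2Lx-a²-x²)/(6LEI)  [x>a] = -13·(8/3)·(4-3)·(2·4·3-(8/3)²-3²)/(6·4·20000) = -923/1620000 m
Load 3 — point force P=-13 kN at a=2 m (b=L-a=2):
  y_3 = -Pa(L-x)(2Lx-a²-x²)/(6LEI)  [x>a] = -(-13)·2·(4-3)·(2·4·3-2²-3²)/(6·4·20000) = 143/240000 m
Superposition: y = Σ y_i = 253/259200 m ≈ 0.000976 m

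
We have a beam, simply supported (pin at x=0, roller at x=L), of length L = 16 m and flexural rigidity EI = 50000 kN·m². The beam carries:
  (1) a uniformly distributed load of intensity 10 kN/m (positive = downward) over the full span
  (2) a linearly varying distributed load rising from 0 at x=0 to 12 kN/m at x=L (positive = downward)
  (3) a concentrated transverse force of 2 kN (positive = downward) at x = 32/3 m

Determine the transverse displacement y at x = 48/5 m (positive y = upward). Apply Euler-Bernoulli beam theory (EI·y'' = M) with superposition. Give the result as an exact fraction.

y(48/5) = -349020928/1318359375 m

Load 1 — uniform load w=10 kN/m over full span:
  y_1 = -wx(L³-2Lx²+x³)/(24EI) = -10·(48/5)·(16³-2·16·(48/5)²+(48/5)³)/(24·50000) = -63488/390625 m
Load 2 — triangular load w₀=12 kN/m (0→w₀ over full span):
  y_2 = -w₀x(7L⁴-10L²x²+3x⁴)/(360LEI) = -12·(48/5)·(7·16⁴-10·16²·(48/5)²+3·(48/5)⁴)/(360·16·50000) = -4849664/48828125 m
Load 3 — point force P=2 kN at a=32/3 m (b=L-a=16/3):
  y_3 = -Pbx(L²-b²-x²)/(6LEI)  [x≤a] = -2·(16/3)·(48/5)·(16²-(16/3)²-(48/5)²)/(6·16·50000) = -30464/10546875 m
Superposition: y = Σ y_i = -349020928/1318359375 m ≈ -0.264739 m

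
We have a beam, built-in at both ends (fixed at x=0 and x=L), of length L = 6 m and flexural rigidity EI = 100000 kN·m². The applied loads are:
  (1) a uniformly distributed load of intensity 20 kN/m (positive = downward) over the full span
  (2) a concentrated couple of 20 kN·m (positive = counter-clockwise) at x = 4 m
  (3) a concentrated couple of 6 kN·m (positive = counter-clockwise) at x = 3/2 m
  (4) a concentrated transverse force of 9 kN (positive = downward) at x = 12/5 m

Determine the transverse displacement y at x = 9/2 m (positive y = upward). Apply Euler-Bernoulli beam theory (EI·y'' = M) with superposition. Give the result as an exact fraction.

Load 1 — uniform load w=20 kN/m over full span:
  y_1 = -wx²(L-x)²/(24EI) = -20·(9/2)²·(6-(9/2))²/(24·100000) = -243/640000 m
Load 2 — applied couple M₀=20 kN·m at a=4 m (b=L-a=2):
  y_2 = (R_Ax³/6 - M_Ax²/2 - M₀(x-a)²/2)/EI  [x>a] with R_A=40/9, M_A=20/3 = ((40/9)·(9/2)³/6 - (20/3)·(9/2)²/2 - 20·((9/2)-4)²/2)/100000 = -1/40000 m
Load 3 — applied couple M₀=6 kN·m at a=3/2 m (b=L-a=9/2):
  y_3 = (R_Ax³/6 - M_Ax²/2 - M₀(x-a)²/2)/EI  [x>a] with R_A=9/8, M_A=-9/8 = ((9/8)·(9/2)³/6 - (-9/8)·(9/2)²/2 - 6·((9/2)-(3/2))²/2)/100000 = 189/12800000 m
Load 4 — point force P=9 kN at a=12/5 m (b=L-a=18/5):
  y_4 = -Pa²(L-x)²(3bL-(3b+a)(L-x))/(6L³EI)  [x>a] = -9·(12/5)²·(6-(9/2))²·(3·(18/5)·6-(3·(18/5)+(12/5))·(6-(9/2)))/(6·6³·100000) = -81/2000000 m
Superposition: y = Σ y_i = -27547/64000000 m ≈ -0.000430 m

y(9/2) = -27547/64000000 m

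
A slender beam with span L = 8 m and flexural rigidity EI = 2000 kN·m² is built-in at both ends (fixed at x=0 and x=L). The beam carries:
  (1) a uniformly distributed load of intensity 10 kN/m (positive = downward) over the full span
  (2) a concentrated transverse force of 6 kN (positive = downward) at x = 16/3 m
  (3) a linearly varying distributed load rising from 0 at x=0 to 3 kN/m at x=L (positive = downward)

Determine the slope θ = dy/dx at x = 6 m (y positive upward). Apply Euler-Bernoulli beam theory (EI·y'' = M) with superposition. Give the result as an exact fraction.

Load 1 — uniform load w=10 kN/m over full span:
  θ_1 = -wx(L-x)(L-2x)/(12EI) = -10·6·(8-6)·(8-2·6)/(12·2000) = 1/50 rad
Load 2 — point force P=6 kN at a=16/3 m (b=L-a=8/3):
  θ_2 = Pa²(L-x)(2bL-(3b+a)(L-x))/(2L³EI)  [x>a] = 6·(16/3)²·(8-6)·(2·(8/3)·8-(3·(8/3)+(16/3))·(8-6))/(2·8³·2000) = 1/375 rad
Load 3 — triangular load w₀=3 kN/m (0→w₀ over full span):
  θ_3 = -w₀(2x(L-x)(L-2x)(x+2L)+x²(L-x)²)/(120LEI) = -3·(2·6·(8-6)·(8-2·6)·(6+2·8)+6²·(8-6)²)/(120·8·2000) = 123/40000 rad
Superposition: θ = Σ θ_i = 3089/120000 rad ≈ 0.025742 rad

θ(6) = 3089/120000 rad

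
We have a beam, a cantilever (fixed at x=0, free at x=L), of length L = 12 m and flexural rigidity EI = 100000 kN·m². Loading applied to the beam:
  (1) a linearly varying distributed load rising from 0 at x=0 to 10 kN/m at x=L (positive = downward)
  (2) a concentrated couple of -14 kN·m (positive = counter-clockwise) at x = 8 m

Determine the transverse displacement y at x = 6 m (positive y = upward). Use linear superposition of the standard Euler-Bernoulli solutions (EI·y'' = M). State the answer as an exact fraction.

y(6) = -3393/50000 m

Load 1 — triangular load w₀=10 kN/m (0→w₀ over full span):
  y_1 = (w₀Lx³/12-w₀L²x²/6-w₀x⁵/(120L))/EI = (10·12·6³/12-10·12²·6²/6-10·6⁵/(120·12))/100000 = -3267/50000 m
Load 2 — applied couple M₀=-14 kN·m at a=8 m (b=L-a=4):
  y_2 = M₀x²/(2EI)  [x≤a] = (-14)·6²/(2·100000) = -63/25000 m
Superposition: y = Σ y_i = -3393/50000 m ≈ -0.067860 m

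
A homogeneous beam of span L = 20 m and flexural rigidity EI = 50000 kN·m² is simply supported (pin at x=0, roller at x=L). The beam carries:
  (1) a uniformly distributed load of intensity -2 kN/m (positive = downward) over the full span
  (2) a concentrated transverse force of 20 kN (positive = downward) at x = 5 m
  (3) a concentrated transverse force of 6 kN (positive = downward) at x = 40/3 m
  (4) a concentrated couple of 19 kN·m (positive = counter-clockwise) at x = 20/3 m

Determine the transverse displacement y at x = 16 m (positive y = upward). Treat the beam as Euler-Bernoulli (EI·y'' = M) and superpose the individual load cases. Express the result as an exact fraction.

y(16) = 59861/3375000 m

Load 1 — uniform load w=-2 kN/m over full span:
  y_1 = -wx(L³-2Lx²+x³)/(24EI) = -(-2)·16·(20³-2·20·16²+16³)/(24·50000) = 464/9375 m
Load 2 — point force P=20 kN at a=5 m (b=L-a=15):
  y_2 = -Pa(L-x)(2Lx-a²-x²)/(6LEI)  [x>a] = -20·5·(20-16)·(2·20·16-5²-16²)/(6·20·50000) = -359/15000 m
Load 3 — point force P=6 kN at a=40/3 m (b=L-a=20/3):
  y_3 = -Pa(L-x)(2Lx-a²-x²)/(6LEI)  [x>a] = -6·(40/3)·(20-16)·(2·20·16-(40/3)²-16²)/(6·20·50000) = -928/84375 m
Load 4 — applied couple M₀=19 kN·m at a=20/3 m (b=L-a=40/3):
  y_4 = (M₀x³/(6L)-M₀(x-a)²/2+C₁x)/EI  [x>a] with C₁=M₀(3b²-L²)/(6L)=190/9 = (19·16³/(6·20)-19·(16-(20/3))²/2+(190/9)·16)/50000 = 893/281250 m
Superposition: y = Σ y_i = 59861/3375000 m ≈ 0.017737 m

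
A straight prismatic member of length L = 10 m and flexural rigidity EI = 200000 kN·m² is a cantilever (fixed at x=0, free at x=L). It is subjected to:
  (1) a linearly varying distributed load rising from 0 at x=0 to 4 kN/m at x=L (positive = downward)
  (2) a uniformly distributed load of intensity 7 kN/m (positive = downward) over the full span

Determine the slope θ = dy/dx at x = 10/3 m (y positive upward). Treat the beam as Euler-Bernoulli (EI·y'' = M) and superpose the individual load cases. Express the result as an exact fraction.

θ(10/3) = -281/48600 rad

Load 1 — triangular load w₀=4 kN/m (0→w₀ over full span):
  θ_1 = (w₀Lx²/4-w₀L²x/3-w₀x⁴/(24L))/EI = (4·10·(10/3)²/4-4·10²·(10/3)/3-4·(10/3)⁴/(24·10))/200000 = -163/97200 rad
Load 2 — uniform load w=7 kN/m over full span:
  θ_2 = -wx(x²-3Lx+3L²)/(6EI) = -7·(10/3)·((10/3)²-3·10·(10/3)+3·10²)/(6·200000) = -133/32400 rad
Superposition: θ = Σ θ_i = -281/48600 rad ≈ -0.005782 rad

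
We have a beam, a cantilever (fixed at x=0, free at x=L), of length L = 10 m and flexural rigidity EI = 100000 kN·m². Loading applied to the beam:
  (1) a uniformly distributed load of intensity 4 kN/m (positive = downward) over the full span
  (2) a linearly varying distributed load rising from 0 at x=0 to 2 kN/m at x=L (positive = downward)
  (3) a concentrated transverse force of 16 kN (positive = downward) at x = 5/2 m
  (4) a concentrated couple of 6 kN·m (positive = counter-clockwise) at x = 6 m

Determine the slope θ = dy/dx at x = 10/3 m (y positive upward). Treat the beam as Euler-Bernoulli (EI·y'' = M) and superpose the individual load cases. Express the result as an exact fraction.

θ(10/3) = -4051/607500 rad

Load 1 — uniform load w=4 kN/m over full span:
  θ_1 = -wx(x²-3Lx+3L²)/(6EI) = -4·(10/3)·((10/3)²-3·10·(10/3)+3·10²)/(6·100000) = -19/4050 rad
Load 2 — triangular load w₀=2 kN/m (0→w₀ over full span):
  θ_2 = (w₀Lx²/4-w₀L²x/3-w₀x⁴/(24L))/EI = (2·10·(10/3)²/4-2·10²·(10/3)/3-2·(10/3)⁴/(24·10))/100000 = -163/97200 rad
Load 3 — point force P=16 kN at a=5/2 m (b=L-a=15/2):
  θ_3 = -Pa²/(2EI)  [x>a] = -16·(5/2)²/(2·100000) = -1/2000 rad
Load 4 — applied couple M₀=6 kN·m at a=6 m (b=L-a=4):
  θ_4 = M₀x/EI  [x≤a] = 6·(10/3)/100000 = 1/5000 rad
Superposition: θ = Σ θ_i = -4051/607500 rad ≈ -0.006668 rad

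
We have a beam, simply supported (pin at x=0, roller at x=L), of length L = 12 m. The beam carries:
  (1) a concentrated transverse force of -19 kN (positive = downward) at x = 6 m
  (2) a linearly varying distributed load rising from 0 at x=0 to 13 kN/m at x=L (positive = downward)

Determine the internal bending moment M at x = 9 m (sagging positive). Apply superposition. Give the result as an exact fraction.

M(9) = 591/8 kN·m

Load 1 — point force P=-19 kN at a=6 m (b=L-a=6):
  M_1 = Pa(L-x)/L  [x>a] = (-19)·6·(12-9)/12 = -57/2 kN·m
Load 2 — triangular load w₀=13 kN/m (0→w₀ over full span):
  M_2 = w₀Lx/6 - w₀x³/(6L) = 13·12·9/6 - 13·9³/(6·12) = 819/8 kN·m
Superposition: M = Σ M_i = 591/8 kN·m ≈ 73.875000 kN·m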